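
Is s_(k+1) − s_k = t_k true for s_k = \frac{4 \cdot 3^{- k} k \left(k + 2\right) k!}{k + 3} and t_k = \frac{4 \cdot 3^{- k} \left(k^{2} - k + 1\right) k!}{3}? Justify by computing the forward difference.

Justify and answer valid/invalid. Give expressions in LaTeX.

Invalid: residual - \frac{4 \cdot 3^{- k} \left(k^{3} + 2 k^{2} - 5 k + 3\right) k!}{3 \left(k + 3\right) \left(k + 4\right)} ≠ 0.

s_(k+1) = 4*(k + 1)*(k + 3)*factorial(k + 1)/(3*3**k*(k + 4))
s_(k+1) − s_k = 4*(k**4 + 5*k**3 + 4*k**2 + 9)*factorial(k)/(3*3**k*(k + 3)*(k + 4))
(s_(k+1) − s_k) − t_k = -4*(k**3 + 2*k**2 - 5*k + 3)*factorial(k)/(3*3**k*(k + 3)*(k + 4))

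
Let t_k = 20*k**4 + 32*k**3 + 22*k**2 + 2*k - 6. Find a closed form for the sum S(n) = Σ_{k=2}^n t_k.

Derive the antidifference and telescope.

S(n) = 4*n**5 + 18*n**4 + 30*n**3 + 20*n**2 - 2*n - 70

r(k) = (10*k**4 + 56*k**3 + 119*k**2 + 111*k + 35)/(10*k**4 + 16*k**3 + 11*k**2 + k - 3) after simplifying.
Normal form (A,B,C) = (1, 1, k**4 + 8*k**3/5 + 11*k**2/10 + k/10 - 3/10).
Set up (1)·f(k+1) − (1)·f(k) − (k**4 + 8*k**3/5 + 11*k**2/10 + k/10 - 3/10) = 0.
deg f ≤ 5 (via 0,0,4).
Match coefficients ⇒ f(k) = k*(2*k**4 - k**3 - k**2 - k - 2)/10.
Certificate R = B(k−1)f/C = k*(2*k**4 - k**3 - k**2 - k - 2)/(10*k**4 + 16*k**3 + 11*k**2 + k - 3) gives s_k = 2*k*(2*k**4 - k**3 - k**2 - k - 2).
s_(k+1) − s_k = 20*k**4 + 32*k**3 + 22*k**2 + 2*k - 6 = t_k.
Telescope: S(n) = s_(n+1) − s_(2) = 4*n**5 + 18*n**4 + 30*n**3 + 20*n**2 - 2*n - 6 − (64) = 4*n**5 + 18*n**4 + 30*n**3 + 20*n**2 - 2*n - 70.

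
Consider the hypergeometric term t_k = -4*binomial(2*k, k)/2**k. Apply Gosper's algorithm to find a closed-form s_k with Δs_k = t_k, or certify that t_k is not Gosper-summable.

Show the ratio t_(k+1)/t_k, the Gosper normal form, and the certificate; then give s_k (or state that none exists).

r(k) = (2*k + 1)/(k + 1) after simplifying.
Factor: A=2*k + 1; B=k + 1; C=1.
f must satisfy (2*k + 1)·f(k+1) − (k)·f(k) = 1.
From deg A=1, deg B=1, deg C=0: d=-1.
Negative degree bound (-1): no f exists, t_k not Gosper-summable.

none (Gosper's algorithm certifies no s_k)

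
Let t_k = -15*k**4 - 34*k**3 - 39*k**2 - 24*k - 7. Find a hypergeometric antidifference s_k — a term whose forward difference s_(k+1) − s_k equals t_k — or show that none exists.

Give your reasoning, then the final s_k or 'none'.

Compute t_(k+1)/t_k: get (15*k**4 + 94*k**3 + 231*k**2 + 264*k + 119)/(15*k**4 + 34*k**3 + 39*k**2 + 24*k + 7).
So A=1 and B=1, with C=k**4 + 34*k**3/15 + 13*k**2/5 + 8*k/5 + 7/15.
Set up (1)·f(k+1) − (1)·f(k) − (k**4 + 34*k**3/15 + 13*k**2/5 + 8*k/5 + 7/15) = 0.
deg f ≤ 5 (via 0,0,4).
A polynomial solution: f(k) = k*(3*k**4 + k**3 + k**2 + k + 1)/15.
So s_k = (B(k−1)f/C)·t_k = (k*(3*k**4 + k**3 + k**2 + k + 1)/(15*k**4 + 34*k**3 + 39*k**2 + 24*k + 7))·t_k = k*(-3*k**4 - k**3 - k**2 - k - 1).
Check: Δs_k = -15*k**4 - 34*k**3 - 39*k**2 - 24*k - 7. ✓

s_k = k*(-3*k**4 - k**3 - k**2 - k - 1)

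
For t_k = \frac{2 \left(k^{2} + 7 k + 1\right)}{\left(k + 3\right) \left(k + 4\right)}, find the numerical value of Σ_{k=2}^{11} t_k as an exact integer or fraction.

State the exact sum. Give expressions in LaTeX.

r(k) = (k + 3)*(7*k + (k + 1)**2 + 8)/((k + 5)*(k**2 + 7*k + 1)) after simplifying.
Take A(k)=k + 3, B(k)=k + 5, C(k)=k**2 + 7*k + 1.
f must satisfy (k + 3)·f(k+1) − (k + 4)·f(k) = k**2 + 7*k + 1.
deg f ≤ 2 (via 1,1,2).
Solving with deg f ≤ 2: f(k) = k*(3*k - 2)/3.
So s_k = (B(k−1)f/C)·t_k = (k*(k + 4)*(3*k - 2)/(3*(k**2 + 7*k + 1)))·t_k = 2*k*(3*k - 2)/(3*(k + 3)).
Check: Δs_k = 2*(k**2 + 7*k + 1)/(k**2 + 7*k + 12). ✓
Sum = s_(12) − s_(2); s_(12) = 272/15, s_(2) = 16/15 ⇒ 256/15.

Σ = 256/15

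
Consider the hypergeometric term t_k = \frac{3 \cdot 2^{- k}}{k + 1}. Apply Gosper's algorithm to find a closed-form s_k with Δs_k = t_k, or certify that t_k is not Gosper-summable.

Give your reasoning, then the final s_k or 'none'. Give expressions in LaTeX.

Ratio r(k) = (k + 1)/(2*(k + 2)).
Take A(k)=k/2 + 1/2, B(k)=k + 2, C(k)=1.
Key eq: (k/2 + 1/2)·f(k+1) = (k + 1)·f(k) + (1).
Degrees (1,1,0) ⇒ d ≤ -1.
d = -1 < 0 ⇒ no nonzero polynomial f; not summable.

no hypergeometric antidifference exists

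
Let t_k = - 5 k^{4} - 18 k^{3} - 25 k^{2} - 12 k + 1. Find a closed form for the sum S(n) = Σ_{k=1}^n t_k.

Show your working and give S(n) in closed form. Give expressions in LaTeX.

r(k) = (5*k**4 + 38*k**3 + 109*k**2 + 136*k + 59)/(5*k**4 + 18*k**3 + 25*k**2 + 12*k - 1) after simplifying.
Normal form (A,B,C) = (1, 1, k**4 + 18*k**3/5 + 5*k**2 + 12*k/5 - 1/5).
Need (1)·f(k+1) − (1)·f(k) = k**4 + 18*k**3/5 + 5*k**2 + 12*k/5 - 1/5.
Degrees (0,0,4) ⇒ d ≤ 5.
Solve for f: f(k) = k*(k**4 + 2*k**3 + k**2 - 2*k - 3)/5 (degree 5 ≤ 5).
Get s_k = R·t_k = k*(-k**4 - 2*k**3 - k**2 + 2*k + 3) with R(k) = B(k−1)f(k)/C(k) = k*(k**4 + 2*k**3 + k**2 - 2*k - 3)/(5*k**4 + 18*k**3 + 25*k**2 + 12*k - 1).
s_(k+1) − s_k = -5*k**4 - 18*k**3 - 25*k**2 - 12*k + 1 = t_k.
Telescope: S(n) = s_(n+1) − s_(1) = -n**5 - 7*n**4 - 19*n**3 - 23*n**2 - 9*n + 1 − (1) = n*(-n**4 - 7*n**3 - 19*n**2 - 23*n - 9).

S(n) = n \left(- n^{4} - 7 n^{3} - 19 n^{2} - 23 n - 9\right)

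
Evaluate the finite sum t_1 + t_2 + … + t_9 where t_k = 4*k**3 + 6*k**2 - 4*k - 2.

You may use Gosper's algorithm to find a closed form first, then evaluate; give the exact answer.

Ratio r(k) = (2*k**3 + 9*k**2 + 10*k + 2)/(2*k**3 + 3*k**2 - 2*k - 1).
A = 1, B = 1, C = k**3 + 3*k**2/2 - k - 1/2.
f must satisfy (1)·f(k+1) − (1)·f(k) = k**3 + 3*k**2/2 - k - 1/2.
From deg A=0, deg B=0, deg C=3: d=4.
Match coefficients ⇒ f(k) = k*(k**3 - 4*k + 1)/4.
R(k) = B(k−1)·f(k)/C(k) = k*(k**3 - 4*k + 1)/(2*(2*k**3 + 3*k**2 - 2*k - 1)); s_k = R·t_k = k*(k**3 - 4*k + 1).
Check: Δs_k = 4*k**3 + 6*k**2 - 4*k - 2. ✓
Telescoping: Σ = s_(10) − s_(1) = 9610 − (-2) = 9612.

Σ = 9612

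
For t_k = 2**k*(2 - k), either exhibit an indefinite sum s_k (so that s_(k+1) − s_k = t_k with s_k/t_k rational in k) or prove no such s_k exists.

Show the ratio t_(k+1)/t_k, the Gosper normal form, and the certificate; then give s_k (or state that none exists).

r(k) = 2*(k - 1)/(k - 2) after simplifying.
Normal form (A,B,C) = (2, 1, k - 2).
Need (2)·f(k+1) − (1)·f(k) = k - 2.
Degrees (0,0,1) ⇒ d ≤ 1.
Match coefficients ⇒ f(k) = k - 4.
R(k) = B(k−1)·f(k)/C(k) = (k - 4)/(k - 2); s_k = R·t_k = 2**k*(4 - k).
Verify: 2**k*(2 - k) matches t_k.

s_k = 2**k*(4 - k)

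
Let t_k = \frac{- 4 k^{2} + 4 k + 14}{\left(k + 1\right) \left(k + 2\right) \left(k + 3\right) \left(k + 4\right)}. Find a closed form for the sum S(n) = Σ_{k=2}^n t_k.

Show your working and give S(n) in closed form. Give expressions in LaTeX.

The ratio is (k + 1)*(2*k - 2*(k + 1)**2 + 9)/((k + 5)*(-2*k**2 + 2*k + 7)).
A = k + 1, B = k + 5, C = k**2 - k - 7/2.
f must satisfy (k + 1)·f(k+1) − (k + 4)·f(k) = k**2 - k - 7/2.
Degrees (1,1,2) ⇒ d ≤ 3.
Match coefficients ⇒ f(k) = -k*(k**2 + 18*k + 23)/12.
Get s_k = R·t_k = k*(k**2 + 18*k + 23)/(3*(k + 1)*(k + 2)*(k + 3)) with R(k) = B(k−1)f(k)/C(k) = -k*(k + 4)*(k**2 + 18*k + 23)/(6*(2*k**2 - 2*k - 7)).
Check: Δs_k = 2*(-2*k**2 + 2*k + 7)/(k**4 + 10*k**3 + 35*k**2 + 50*k + 24). ✓
Σ_(k=2)^n t_k = s_(n+1) − s_(2) = ((n**3 + 21*n**2 + 62*n + 42)/(3*(n**3 + 9*n**2 + 26*n + 24))) − (7/10), i.e. (-11*n**3 + 21*n**2 + 74*n - 84)/(30*(n**3 + 9*n**2 + 26*n + 24)).

S(n) = \frac{- 11 n^{3} + 21 n^{2} + 74 n - 84}{30 \left(n^{3} + 9 n^{2} + 26 n + 24\right)}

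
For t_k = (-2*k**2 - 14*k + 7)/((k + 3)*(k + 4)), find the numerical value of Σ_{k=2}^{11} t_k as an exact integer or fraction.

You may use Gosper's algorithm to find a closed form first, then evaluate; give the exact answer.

Σ = -238/15

Step 1: r(k) = (k + 3)*(14*k + 2*(k + 1)**2 + 7)/((k + 5)*(2*k**2 + 14*k - 7)).
A = k + 3, B = k + 5, C = k**2 + 7*k - 7/2.
Key eq: (k + 3)·f(k+1) = (k + 4)·f(k) + (k**2 + 7*k - 7/2).
From deg A=1, deg B=1, deg C=2: d=2.
Match coefficients ⇒ f(k) = k*(6*k - 13)/6.
So s_k = (B(k−1)f/C)·t_k = (k*(k + 4)*(6*k - 13)/(3*(2*k**2 + 14*k - 7)))·t_k = k*(13 - 6*k)/(3*(k + 3)).
Verify: (-2*k**2 - 14*k + 7)/(k**2 + 7*k + 12) matches t_k.
Σ_(k=2)^(11) t_k = s_(12) − s_(2) = -236/15 − (2/15) = -238/15.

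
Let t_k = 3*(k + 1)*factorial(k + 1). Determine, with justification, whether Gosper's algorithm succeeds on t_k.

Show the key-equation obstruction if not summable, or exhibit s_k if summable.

Yes. s_k = 3*factorial(k + 1).

Compute t_(k+1)/t_k: get (k + 2)**2/(k + 1).
So A=k + 2 and B=1, with C=k + 1.
Need (k + 2)·f(k+1) − (1)·f(k) = k + 1.
deg f ≤ 0 (via 1,0,1).
Solving with deg f ≤ 0: f(k) = 1.
R(k) = B(k−1)·f(k)/C(k) = 1/(k + 1); s_k = R·t_k = 3*factorial(k + 1).
Δs = 3*(k + 1)*factorial(k + 1), as required.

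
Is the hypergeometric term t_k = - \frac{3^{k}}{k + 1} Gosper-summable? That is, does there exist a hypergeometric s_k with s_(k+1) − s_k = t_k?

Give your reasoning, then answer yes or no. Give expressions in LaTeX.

No. Not Gosper-summable.

Compute t_(k+1)/t_k: get 3*(k + 1)/(k + 2).
A = 3*k + 3, B = k + 2, C = 1.
Need (3*k + 3)·f(k+1) − (k + 1)·f(k) = 1.
Bound: deg f ≤ -1.
Bound -1 < 0, so the key equation has no polynomial solution.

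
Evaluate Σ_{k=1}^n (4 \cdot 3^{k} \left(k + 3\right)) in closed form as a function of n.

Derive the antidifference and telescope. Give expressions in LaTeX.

S(n) = 6 \cdot 3^{n} n + 15 \cdot 3^{n} - 15

r(k) = 3*(k + 4)/(k + 3) after simplifying.
Gosper form: A/B · C(k+1)/C(k) with A=3, B=1, C=k + 3.
Solve (3)·f(k+1) − (1)·f(k) = k + 3.
From deg A=0, deg B=0, deg C=1: d=1.
Solving with deg f ≤ 1: f(k) = (2*k + 3)/4.
Certificate R = B(k−1)f/C = (2*k + 3)/(4*(k + 3)) gives s_k = 3**k*(2*k + 3).
Δs = 4*3**k*(k + 3), as required.
Telescope: S(n) = s_(n+1) − s_(1) = 3**(n + 1)*(2*n + 5) − (15) = 6*3**n*n + 15*3**n - 15.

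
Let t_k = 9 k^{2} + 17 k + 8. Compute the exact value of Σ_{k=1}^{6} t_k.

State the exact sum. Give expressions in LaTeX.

t_(k+1)/t_k = (9*k**2 + 35*k + 34)/(9*k**2 + 17*k + 8).
Gosper form: A/B · C(k+1)/C(k) with A=1, B=1, C=k**2 + 17*k/9 + 8/9.
Set up (1)·f(k+1) − (1)·f(k) − (k**2 + 17*k/9 + 8/9) = 0.
From deg A=0, deg B=0, deg C=2: d=3.
Coefficient equations give f(k) = k*(k + 1)*(3*k + 1)/9.
Certificate R = B(k−1)f/C = k*(3*k + 1)/(9*k + 8) gives s_k = k*(3*k**2 + 4*k + 1).
Δs = 9*k**2 + 17*k + 8, as required.
Σ_(k=1)^(6) t_k = s_(7) − s_(1) = 1232 − (8) = 1224.

Σ = 1224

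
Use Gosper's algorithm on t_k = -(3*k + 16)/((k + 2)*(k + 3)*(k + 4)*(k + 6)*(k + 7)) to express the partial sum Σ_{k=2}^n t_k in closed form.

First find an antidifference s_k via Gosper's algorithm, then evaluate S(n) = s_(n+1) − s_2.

The ratio is (k + 2)*(k + 6)*(3*k + 19)/((k + 5)*(k + 8)*(3*k + 16)).
Factor: A=k + 2; B=k + 8; C=k**2 + 31*k/3 + 80/3.
Key eq: (k + 2)·f(k+1) = (k + 7)·f(k) + (k**2 + 31*k/3 + 80/3).
d = 5 from the (1,1,2) case.
A polynomial solution: f(k) = k*(k + 4)*(k + 5)*(k**2 + 11*k + 36)/108.
So s_k = (B(k−1)f/C)·t_k = (k*(k + 4)*(k + 7)*(k**2 + 11*k + 36)/(36*(3*k + 16)))·t_k = k*(-k**2 - 11*k - 36)/(36*(k**3 + 11*k**2 + 36*k + 36)).
Verify: (-3*k - 16)/(k**5 + 22*k**4 + 185*k**3 + 740*k**2 + 1404*k + 1008) matches t_k.
Telescope: S(n) = s_(n+1) − s_(2) = (-n**3 - 14*n**2 - 61*n - 48)/(36*(n**3 + 14*n**2 + 61*n + 84)) − (-31/1440) = (-n**3 - 14*n**2 - 61*n + 76)/(160*(n**3 + 14*n**2 + 61*n + 84)).

S(n) = (-n**3 - 14*n**2 - 61*n + 76)/(160*(n**3 + 14*n**2 + 61*n + 84))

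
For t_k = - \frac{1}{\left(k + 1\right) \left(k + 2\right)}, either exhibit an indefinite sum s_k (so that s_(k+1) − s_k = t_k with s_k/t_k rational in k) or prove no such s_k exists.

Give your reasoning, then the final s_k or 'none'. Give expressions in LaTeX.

r(k) = (k + 1)/(k + 3) after simplifying.
Take A(k)=k + 1, B(k)=k + 3, C(k)=1.
Need (k + 1)·f(k+1) − (k + 2)·f(k) = 1.
deg f ≤ 1 (via 1,1,0).
Coefficient equations give f(k) = k.
So s_k = (B(k−1)f/C)·t_k = (k*(k + 2))·t_k = -k/(k + 1).
Check: Δs_k = -1/(k**2 + 3*k + 2). ✓

s_k = - \frac{k}{k + 1}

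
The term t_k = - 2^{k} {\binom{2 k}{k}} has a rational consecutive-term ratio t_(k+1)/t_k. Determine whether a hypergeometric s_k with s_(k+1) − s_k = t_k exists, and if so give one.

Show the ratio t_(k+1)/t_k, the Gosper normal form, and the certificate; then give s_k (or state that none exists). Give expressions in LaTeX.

none — t_k is not Gosper-summable

Ratio r(k) = 4*(2*k + 1)/(k + 1).
Gosper form: A/B · C(k+1)/C(k) with A=8*k + 4, B=k + 1, C=1.
Set up (8*k + 4)·f(k+1) − (k)·f(k) − (1) = 0.
From deg A=1, deg B=1, deg C=0: d=-1.
deg f ≤ -1 is impossible — no certificate.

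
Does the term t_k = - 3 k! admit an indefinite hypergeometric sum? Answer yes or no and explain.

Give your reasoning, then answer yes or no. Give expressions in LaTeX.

r(k) = k + 1 after simplifying.
Factor: A=k + 1; B=1; C=1.
Key eq: (k + 1)·f(k+1) = (1)·f(k) + (1).
Bound: deg f ≤ -1.
deg f ≤ -1 is impossible — no certificate.

No — key equation has no polynomial f.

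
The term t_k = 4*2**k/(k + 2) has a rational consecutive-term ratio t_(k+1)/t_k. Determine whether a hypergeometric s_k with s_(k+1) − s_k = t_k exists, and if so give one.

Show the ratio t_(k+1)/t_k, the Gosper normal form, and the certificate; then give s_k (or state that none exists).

not Gosper-summable; s_k does not exist

Step 1: r(k) = 2*(k + 2)/(k + 3).
So A=2*k + 4 and B=k + 3, with C=1.
f must satisfy (2*k + 4)·f(k+1) − (k + 2)·f(k) = 1.
d = -1 from the (1,1,0) case.
deg f ≤ -1 is impossible — no certificate.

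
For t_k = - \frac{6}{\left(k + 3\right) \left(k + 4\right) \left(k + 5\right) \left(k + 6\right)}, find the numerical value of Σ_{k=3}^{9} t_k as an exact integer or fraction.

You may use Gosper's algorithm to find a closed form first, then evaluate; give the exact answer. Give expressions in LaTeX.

Compute t_(k+1)/t_k: get (k + 3)/(k + 7).
So A=k + 3 and B=k + 7, with C=1.
Need (k + 3)·f(k+1) − (k + 6)·f(k) = 1.
deg f ≤ 3 (via 1,1,0).
Match coefficients ⇒ f(k) = k*(k**2 + 12*k + 47)/180.
R(k) = B(k−1)·f(k)/C(k) = k*(k + 6)*(k**2 + 12*k + 47)/180; s_k = R·t_k = k*(-k**2 - 12*k - 47)/(30*(k + 3)*(k + 4)*(k + 5)).
s_(k+1) − s_k = -6/(k**4 + 18*k**3 + 119*k**2 + 342*k + 360) = t_k.
Telescoping: Σ = s_(10) − s_(3) = -89/2730 − (-23/840) = -19/3640.

Σ = -19/3640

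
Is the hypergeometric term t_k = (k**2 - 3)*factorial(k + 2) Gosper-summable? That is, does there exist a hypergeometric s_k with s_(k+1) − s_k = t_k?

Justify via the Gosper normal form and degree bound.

t_(k+1)/t_k = (k + 3)*((k + 1)**2 - 3)/(k**2 - 3).
Normal form (A,B,C) = (k + 3, 1, k**2 - 3).
Set up (k + 3)·f(k+1) − (1)·f(k) − (k**2 - 3) = 0.
Degrees (1,0,2) ⇒ d ≤ 1.
Coefficient equations give f(k) = k - 3.
R(k) = B(k−1)·f(k)/C(k) = (k - 3)/(k**2 - 3); s_k = R·t_k = (k - 3)*factorial(k + 2).
s_(k+1) − s_k = (k**2 - 3)*factorial(k + 2) = t_k.

Yes. s_k = (k - 3)*factorial(k + 2).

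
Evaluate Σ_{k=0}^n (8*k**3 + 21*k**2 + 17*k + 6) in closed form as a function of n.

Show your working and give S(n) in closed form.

S(n) = 2*n**4 + 11*n**3 + 21*n**2 + 18*n + 6

t_(k+1)/t_k = (8*k**3 + 45*k**2 + 83*k + 52)/(8*k**3 + 21*k**2 + 17*k + 6).
Gosper form: A/B · C(k+1)/C(k) with A=1, B=1, C=k**3 + 21*k**2/8 + 17*k/8 + 3/4.
Need (1)·f(k+1) − (1)·f(k) = k**3 + 21*k**2/8 + 17*k/8 + 3/4.
Degrees (0,0,3) ⇒ d ≤ 4.
A polynomial solution: f(k) = k*(2*k**3 + 3*k**2 + 1)/8.
R(k) = B(k−1)·f(k)/C(k) = k*(2*k**3 + 3*k**2 + 1)/(8*k**3 + 21*k**2 + 17*k + 6); s_k = R·t_k = 2*k**4 + 3*k**3 + k.
s_(k+1) − s_k = 8*k**3 + 21*k**2 + 17*k + 6 = t_k.
s_(n+1) = 2*n**4 + 11*n**3 + 21*n**2 + 18*n + 6 and s_(0) = 0, so S(n) = 2*n**4 + 11*n**3 + 21*n**2 + 18*n + 6.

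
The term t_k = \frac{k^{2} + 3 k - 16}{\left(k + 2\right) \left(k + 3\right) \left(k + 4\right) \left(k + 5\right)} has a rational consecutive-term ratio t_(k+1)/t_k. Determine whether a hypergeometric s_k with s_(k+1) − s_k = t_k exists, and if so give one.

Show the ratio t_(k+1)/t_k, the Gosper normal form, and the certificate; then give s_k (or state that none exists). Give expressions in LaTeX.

s_k = \frac{k \left(- k^{2} - 21 k - 74\right)}{12 \left(k + 2\right) \left(k + 3\right) \left(k + 4\right)}

Step 1: r(k) = (k + 2)*(3*k + (k + 1)**2 - 13)/((k + 6)*(k**2 + 3*k - 16)).
Factor: A=k + 2; B=k + 6; C=k**2 + 3*k - 16.
Need (k + 2)·f(k+1) − (k + 5)·f(k) = k**2 + 3*k - 16.
Degrees (1,1,2) ⇒ d ≤ 3.
Solving with deg f ≤ 3: f(k) = -k*(k**2 + 21*k + 74)/12.
So s_k = (B(k−1)f/C)·t_k = (-k*(k + 5)*(k**2 + 21*k + 74)/(12*(k**2 + 3*k - 16)))·t_k = k*(-k**2 - 21*k - 74)/(12*(k + 2)*(k + 3)*(k + 4)).
Verify: (k**2 + 3*k - 16)/(k**4 + 14*k**3 + 71*k**2 + 154*k + 120) matches t_k.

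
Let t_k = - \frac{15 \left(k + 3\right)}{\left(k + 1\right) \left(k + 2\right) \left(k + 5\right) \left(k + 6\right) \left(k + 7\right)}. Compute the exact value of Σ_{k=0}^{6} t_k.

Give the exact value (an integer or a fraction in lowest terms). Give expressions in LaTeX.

Σ = -203/1248

Ratio r(k) = (k + 1)*(k + 4)*(k + 5)/((k + 3)**2*(k + 8)).
Take A(k)=k + 1, B(k)=k + 8, C(k)=k**3 + 10*k**2 + 33*k + 36.
f must satisfy (k + 1)·f(k+1) − (k + 7)·f(k) = k**3 + 10*k**2 + 33*k + 36.
d = 6 from the (1,1,3) case.
Solve for f: f(k) = k*(k + 2)*(k + 3)*(k + 4)*(k**2 + 12*k + 41)/90 (degree 6 ≤ 6).
Then R = B(k−1)f/C = k*(k + 2)*(k + 7)*(k**2 + 12*k + 41)/(90*(k + 3)), so s_k = R(k)·t_k = k*(-k**2 - 12*k - 41)/(6*(k**3 + 12*k**2 + 41*k + 30)).
Check: Δs_k = 15*(-k - 3)/(k**5 + 21*k**4 + 163*k**3 + 567*k**2 + 844*k + 420). ✓
Evaluate s at k=7 and k=0: -203/1248 and 0; difference -203/1248.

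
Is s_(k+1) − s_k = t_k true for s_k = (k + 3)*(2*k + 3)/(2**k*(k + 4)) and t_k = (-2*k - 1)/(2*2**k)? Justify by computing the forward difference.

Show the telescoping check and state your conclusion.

Invalid: residual (2*k**2 + 13*k + 10)/(2*2**k*(k**2 + 9*k + 20)) ≠ 0.

s_(k+1) = (k + 4)*(2*k + 5)/(2*2**k*(k + 5))
s_(k+1) − s_k = (-2*k**3 - 17*k**2 - 36*k - 10)/(2*2**k*(k**2 + 9*k + 20))
(s_(k+1) − s_k) − t_k = (2*k**2 + 13*k + 10)/(2*2**k*(k**2 + 9*k + 20))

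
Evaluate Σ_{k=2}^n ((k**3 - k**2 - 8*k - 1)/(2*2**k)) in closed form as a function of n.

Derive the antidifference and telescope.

S(n) = 2**(-n - 2)*(15*2**n - 2*n**3 - 10*n**2 - 12*n - 6)

Ratio r(k) = (k**3 + 2*k**2 - 7*k - 9)/(2*(k**3 - k**2 - 8*k - 1)).
A = 1/2, B = 1, C = k**3 - k**2 - 8*k - 1.
Key eq: (1/2)·f(k+1) = (1)·f(k) + (k**3 - k**2 - 8*k - 1).
d = 3 from the (0,0,3) case.
Solving with deg f ≤ 3: f(k) = -2*(k**3 + 2*k**2 - k + 1).
So s_k = (B(k−1)f/C)·t_k = (-2*(k**3 + 2*k**2 - k + 1)/(k**3 - k**2 - 8*k - 1))·t_k = (-k**3 - 2*k**2 + k - 1)/2**k.
Check: Δs_k = (k**3 - k**2 - 8*k - 1)/(2*2**k). ✓
Evaluate: s_(n+1) = 2**(-n - 1)*(-n**3 - 5*n**2 - 6*n - 3); subtract s_(2) = -15/4 ⇒ S(n) = 2**(-n - 2)*(15*2**n - 2*n**3 - 10*n**2 - 12*n - 6).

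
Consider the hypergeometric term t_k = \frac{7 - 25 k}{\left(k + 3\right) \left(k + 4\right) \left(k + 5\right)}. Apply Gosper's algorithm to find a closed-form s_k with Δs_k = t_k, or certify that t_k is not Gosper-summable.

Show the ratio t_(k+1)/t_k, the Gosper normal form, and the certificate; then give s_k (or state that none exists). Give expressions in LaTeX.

s_k = \frac{k \left(31 - 17 k\right)}{6 \left(k + 3\right) \left(k + 4\right)}

Step 1: r(k) = (k + 3)*(25*k + 18)/((k + 6)*(25*k - 7)).
So A=k + 3 and B=k + 6, with C=k - 7/25.
Need (k + 3)·f(k+1) − (k + 5)·f(k) = k - 7/25.
Bound: deg f ≤ 2.
Solve for f: f(k) = k*(17*k - 31)/150 (degree 2 ≤ 2).
Get s_k = R·t_k = k*(31 - 17*k)/(6*(k + 3)*(k + 4)) with R(k) = B(k−1)f(k)/C(k) = k*(k + 5)*(17*k - 31)/(6*(25*k - 7)).
Verify: (7 - 25*k)/(k**3 + 12*k**2 + 47*k + 60) matches t_k.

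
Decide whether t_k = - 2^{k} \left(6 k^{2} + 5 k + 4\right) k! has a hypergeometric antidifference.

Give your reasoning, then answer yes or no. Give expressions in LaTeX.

Ratio r(k) = 2*(6*k**3 + 23*k**2 + 32*k + 15)/(6*k**2 + 5*k + 4).
A = 2*k + 2, B = 1, C = k**2 + 5*k/6 + 2/3.
Solve (2*k + 2)·f(k+1) − (1)·f(k) = k**2 + 5*k/6 + 2/3.
d = 1 from the (1,0,2) case.
Solve for f: f(k) = (3*k - 2)/6 (degree 1 ≤ 1).
R(k) = B(k−1)·f(k)/C(k) = (3*k - 2)/(6*k**2 + 5*k + 4); s_k = R·t_k = -2**k*(3*k - 2)*factorial(k).
Check: Δs_k = -2**k*(6*k**2 + 5*k + 4)*factorial(k). ✓

Yes. s_k = - 2^{k} \left(3 k - 2\right) k!.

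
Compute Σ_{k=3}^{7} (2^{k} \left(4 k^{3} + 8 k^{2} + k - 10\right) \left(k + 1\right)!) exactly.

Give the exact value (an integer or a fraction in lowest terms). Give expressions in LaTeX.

Σ = 9475521216

Compute t_(k+1)/t_k: get 2*(4*k**4 + 28*k**3 + 69*k**2 + 61*k + 6)/(4*k**3 + 8*k**2 + k - 10).
So A=2*k + 4 and B=1, with C=k**3 + 2*k**2 + k/4 - 5/2.
f must satisfy (2*k + 4)·f(k+1) − (1)·f(k) = k**3 + 2*k**2 + k/4 - 5/2.
d = 2 from the (1,0,3) case.
Coefficient equations give f(k) = (k - 2)*(2*k + 1)/4.
Get s_k = R·t_k = 2**k*(k - 2)*(2*k + 1)*factorial(k + 1) with R(k) = B(k−1)f(k)/C(k) = (k - 2)*(2*k + 1)/(4*k**3 + 8*k**2 + k - 10).
Check: Δs_k = 2**k*(4*k**3 + 8*k**2 + k - 10)*factorial(k + 1). ✓
Evaluate s at k=8 and k=3: 9475522560 and 1344; difference 9475521216.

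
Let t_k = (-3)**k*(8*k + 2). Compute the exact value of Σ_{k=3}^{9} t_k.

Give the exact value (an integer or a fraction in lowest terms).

Σ = -1122066

r(k) = 3*(-4*k - 5)/(4*k + 1) after simplifying.
Gosper form: A/B · C(k+1)/C(k) with A=-3, B=1, C=k + 1/4.
Key eq: (-3)·f(k+1) = (1)·f(k) + (k + 1/4).
d = 1 from the (0,0,1) case.
A polynomial solution: f(k) = -(2*k - 1)/8.
Then R = B(k−1)f/C = -(2*k - 1)/(2*(4*k + 1)), so s_k = R(k)·t_k = (-3)**k*(1 - 2*k).
Check: Δs_k = (-3)**k*(8*k + 2). ✓
Evaluate s at k=10 and k=3: -1121931 and 135; difference -1122066.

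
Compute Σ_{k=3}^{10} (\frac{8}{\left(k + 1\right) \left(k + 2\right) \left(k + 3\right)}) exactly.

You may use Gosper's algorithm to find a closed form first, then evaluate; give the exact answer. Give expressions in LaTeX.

Compute t_(k+1)/t_k: get (k + 1)/(k + 4).
Normal form (A,B,C) = (k + 1, k + 4, 1).
Key eq: (k + 1)·f(k+1) = (k + 3)·f(k) + (1).
From deg A=1, deg B=1, deg C=0: d=2.
Coefficient equations give f(k) = k*(k + 3)/4.
Certificate R = B(k−1)f/C = k*(k + 3)**2/4 gives s_k = 2*k*(k + 3)/((k + 1)*(k + 2)).
Check: Δs_k = 8/(k**3 + 6*k**2 + 11*k + 6). ✓
Σ_(k=3)^(10) t_k = s_(11) − s_(3) = 77/39 − (9/5) = 34/195.

Σ = 34/195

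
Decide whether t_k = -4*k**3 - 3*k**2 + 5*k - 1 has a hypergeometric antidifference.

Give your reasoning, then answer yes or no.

Yes. s_k = k*(-k**3 + k**2 + 3*k - 4).

Ratio r(k) = (4*k**3 + 15*k**2 + 13*k + 3)/(4*k**3 + 3*k**2 - 5*k + 1).
Take A(k)=1, B(k)=1, C(k)=k**3 + 3*k**2/4 - 5*k/4 + 1/4.
Need (1)·f(k+1) − (1)·f(k) = k**3 + 3*k**2/4 - 5*k/4 + 1/4.
deg f ≤ 4 (via 0,0,3).
Match coefficients ⇒ f(k) = k*(k**3 - k**2 - 3*k + 4)/4.
R(k) = B(k−1)·f(k)/C(k) = k*(k**3 - k**2 - 3*k + 4)/((4*k - 1)*(k**2 + k - 1)); s_k = R·t_k = k*(-k**3 + k**2 + 3*k - 4).
Δs = -4*k**3 - 3*k**2 + 5*k - 1, as required.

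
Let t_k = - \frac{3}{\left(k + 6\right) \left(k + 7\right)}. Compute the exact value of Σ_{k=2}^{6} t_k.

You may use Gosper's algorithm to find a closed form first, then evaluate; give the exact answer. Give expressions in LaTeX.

The ratio is (k + 6)/(k + 8).
Normal form (A,B,C) = (k + 6, k + 8, 1).
Set up (k + 6)·f(k+1) − (k + 7)·f(k) − (1) = 0.
Degrees (1,1,0) ⇒ d ≤ 1.
Coefficient equations give f(k) = k/6.
Then R = B(k−1)f/C = k*(k + 7)/6, so s_k = R(k)·t_k = -k/(2*k + 12).
Verify: -3/(k**2 + 13*k + 42) matches t_k.
Evaluate s at k=7 and k=2: -7/26 and -1/8; difference -15/104.

Σ = -15/104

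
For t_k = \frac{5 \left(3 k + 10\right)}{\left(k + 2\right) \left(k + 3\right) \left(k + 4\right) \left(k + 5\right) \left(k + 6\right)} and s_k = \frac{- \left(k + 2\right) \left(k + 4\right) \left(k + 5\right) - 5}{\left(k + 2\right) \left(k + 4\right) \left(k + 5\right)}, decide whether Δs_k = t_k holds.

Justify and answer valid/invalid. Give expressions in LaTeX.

Valid — Δs_k = t_k.

s_(k+1) = (-(k + 3)*(k + 5)*(k + 6) - 5)/((k + 3)*(k + 5)*(k + 6))
s_(k+1) − s_k = 5*(3*k + 10)/(k**5 + 20*k**4 + 155*k**3 + 580*k**2 + 1044*k + 720)
(s_(k+1) − s_k) − t_k = 0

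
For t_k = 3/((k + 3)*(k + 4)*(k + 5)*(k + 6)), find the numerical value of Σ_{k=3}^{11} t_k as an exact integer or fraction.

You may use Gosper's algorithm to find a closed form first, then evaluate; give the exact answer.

Σ = 13/4760

r(k) = (k + 3)/(k + 7) after simplifying.
So A=k + 3 and B=k + 7, with C=1.
Set up (k + 3)·f(k+1) − (k + 6)·f(k) − (1) = 0.
Bound: deg f ≤ 3.
Coefficient equations give f(k) = k*(k**2 + 12*k + 47)/180.
R(k) = B(k−1)·f(k)/C(k) = k*(k + 6)*(k**2 + 12*k + 47)/180; s_k = R·t_k = k*(k**2 + 12*k + 47)/(60*(k + 3)*(k + 4)*(k + 5)).
Δs = 3/(k**4 + 18*k**3 + 119*k**2 + 342*k + 360), as required.
Σ_(k=3)^(11) t_k = s_(12) − s_(3) = 67/4080 − (23/1680) = 13/4760.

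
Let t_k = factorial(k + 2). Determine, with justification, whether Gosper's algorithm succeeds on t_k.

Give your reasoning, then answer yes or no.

Ratio r(k) = k + 3.
Normal form (A,B,C) = (k + 3, 1, 1).
Solve (k + 3)·f(k+1) − (1)·f(k) = 1.
d = -1 from the (1,0,0) case.
Bound -1 < 0, so the key equation has no polynomial solution.

No — t_k has no hypergeometric antidifference.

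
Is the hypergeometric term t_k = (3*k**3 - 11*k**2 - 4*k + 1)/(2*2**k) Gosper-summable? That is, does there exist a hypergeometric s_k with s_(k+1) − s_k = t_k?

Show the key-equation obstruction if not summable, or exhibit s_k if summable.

Step 1: r(k) = (3*k**3 - 2*k**2 - 17*k - 11)/(2*(3*k**3 - 11*k**2 - 4*k + 1)).
Gosper form: A/B · C(k+1)/C(k) with A=1/2, B=1, C=k**3 - 11*k**2/3 - 4*k/3 + 1/3.
Solve (1/2)·f(k+1) − (1)·f(k) = k**3 - 11*k**2/3 - 4*k/3 + 1/3.
deg f ≤ 3 (via 0,0,3).
Match coefficients ⇒ f(k) = -2*(3*k**3 - 2*k**2 + k + 3)/3.
Get s_k = R·t_k = (-3*k**3 + 2*k**2 - k - 3)/2**k with R(k) = B(k−1)f(k)/C(k) = -2*(3*k**3 - 2*k**2 + k + 3)/(3*k**3 - 11*k**2 - 4*k + 1).
Verify: (3*k**3 - 11*k**2 - 4*k + 1)/(2*2**k) matches t_k.

Yes. s_k = (-3*k**3 + 2*k**2 - k - 3)/2**k.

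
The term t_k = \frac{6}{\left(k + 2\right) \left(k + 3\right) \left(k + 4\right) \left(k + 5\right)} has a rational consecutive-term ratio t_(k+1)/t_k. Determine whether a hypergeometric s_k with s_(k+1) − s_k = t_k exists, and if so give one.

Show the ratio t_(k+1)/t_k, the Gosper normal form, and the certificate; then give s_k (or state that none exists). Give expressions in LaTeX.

Ratio r(k) = (k + 2)/(k + 6).
Take A(k)=k + 2, B(k)=k + 6, C(k)=1.
Set up (k + 2)·f(k+1) − (k + 5)·f(k) − (1) = 0.
From deg A=1, deg B=1, deg C=0: d=3.
Solving with deg f ≤ 3: f(k) = k*(k**2 + 9*k + 26)/72.
Then R = B(k−1)f/C = k*(k + 5)*(k**2 + 9*k + 26)/72, so s_k = R(k)·t_k = k*(k**2 + 9*k + 26)/(12*(k + 2)*(k + 3)*(k + 4)).
s_(k+1) − s_k = 6/(k**4 + 14*k**3 + 71*k**2 + 154*k + 120) = t_k.

s_k = \frac{k \left(k^{2} + 9 k + 26\right)}{12 \left(k + 2\right) \left(k + 3\right) \left(k + 4\right)}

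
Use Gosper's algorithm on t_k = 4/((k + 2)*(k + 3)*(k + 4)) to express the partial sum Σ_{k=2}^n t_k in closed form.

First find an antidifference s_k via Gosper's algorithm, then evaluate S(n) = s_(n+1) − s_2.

r(k) = (k + 2)/(k + 5) after simplifying.
Normal form (A,B,C) = (k + 2, k + 5, 1).
Need (k + 2)·f(k+1) − (k + 4)·f(k) = 1.
Bound: deg f ≤ 2.
Match coefficients ⇒ f(k) = k*(k + 5)/12.
Get s_k = R·t_k = k*(k + 5)/(3*(k + 2)*(k + 3)) with R(k) = B(k−1)f(k)/C(k) = k*(k + 4)*(k + 5)/12.
Check: Δs_k = 4/(k**3 + 9*k**2 + 26*k + 24). ✓
Evaluate: s_(n+1) = (n**2 + 7*n + 6)/(3*(n**2 + 7*n + 12)); subtract s_(2) = 7/30 ⇒ S(n) = (n**2 + 7*n - 8)/(10*(n**2 + 7*n + 12)).

S(n) = (n**2 + 7*n - 8)/(10*(n**2 + 7*n + 12))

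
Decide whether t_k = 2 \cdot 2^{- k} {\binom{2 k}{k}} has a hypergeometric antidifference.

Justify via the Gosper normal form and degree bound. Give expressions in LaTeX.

No — t_k has no hypergeometric antidifference.

r(k) = (2*k + 1)/(k + 1) after simplifying.
Normal form (A,B,C) = (2*k + 1, k + 1, 1).
f must satisfy (2*k + 1)·f(k+1) − (k)·f(k) = 1.
From deg A=1, deg B=1, deg C=0: d=-1.
d = -1 < 0 ⇒ no nonzero polynomial f; not summable.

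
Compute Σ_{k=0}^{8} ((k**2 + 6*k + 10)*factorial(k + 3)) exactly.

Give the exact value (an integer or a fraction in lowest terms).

Ratio r(k) = (k + 4)*(6*k + (k + 1)**2 + 16)/(k**2 + 6*k + 10).
Take A(k)=k + 4, B(k)=1, C(k)=k**2 + 6*k + 10.
Need (k + 4)·f(k+1) − (1)·f(k) = k**2 + 6*k + 10.
deg f ≤ 1 (via 1,0,2).
Coefficient equations give f(k) = k + 2.
So s_k = (B(k−1)f/C)·t_k = ((k + 2)/(k**2 + 6*k + 10))·t_k = (k + 2)*factorial(k + 3).
Check: Δs_k = (k**2 + 6*k + 10)*factorial(k + 3). ✓
Sum = s_(9) − s_(0); s_(9) = 5269017600, s_(0) = 12 ⇒ 5269017588.

Σ = 5269017588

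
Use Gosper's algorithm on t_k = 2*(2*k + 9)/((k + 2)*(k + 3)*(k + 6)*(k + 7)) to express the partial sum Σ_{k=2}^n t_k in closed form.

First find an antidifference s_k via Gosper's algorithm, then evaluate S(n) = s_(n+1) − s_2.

S(n) = (n**2 + 10*n - 11)/(16*(n**2 + 10*n + 21))

The ratio is (k + 2)*(k + 6)*(2*k + 11)/((k + 4)*(k + 8)*(2*k + 9)).
Gosper form: A/B · C(k+1)/C(k) with A=k + 2, B=k + 8, C=k**3 + 27*k**2/2 + 121*k/2 + 90.
f must satisfy (k + 2)·f(k+1) − (k + 7)·f(k) = k**3 + 27*k**2/2 + 121*k/2 + 90.
d = 5 from the (1,1,3) case.
Solving with deg f ≤ 5: f(k) = k*(k + 3)*(k + 4)*(k + 5)*(k + 8)/24.
Certificate R = B(k−1)f/C = k*(k + 3)*(k + 7)*(k + 8)/(12*(2*k + 9)) gives s_k = k*(k + 8)/(6*(k**2 + 8*k + 12)).
Check: Δs_k = 2*(2*k + 9)/(k**4 + 18*k**3 + 113*k**2 + 288*k + 252). ✓
Telescope: S(n) = s_(n+1) − s_(2) = (n**2 + 10*n + 9)/(6*(n**2 + 10*n + 21)) − (5/48) = (n**2 + 10*n - 11)/(16*(n**2 + 10*n + 21)).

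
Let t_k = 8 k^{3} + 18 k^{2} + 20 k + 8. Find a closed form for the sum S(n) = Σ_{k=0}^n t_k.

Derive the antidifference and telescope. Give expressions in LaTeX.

S(n) = 2 n^{4} + 10 n^{3} + 21 n^{2} + 21 n + 8

t_(k+1)/t_k = (4*k**3 + 21*k**2 + 40*k + 27)/(4*k**3 + 9*k**2 + 10*k + 4).
Take A(k)=1, B(k)=1, C(k)=k**3 + 9*k**2/4 + 5*k/2 + 1.
f must satisfy (1)·f(k+1) − (1)·f(k) = k**3 + 9*k**2/4 + 5*k/2 + 1.
d = 4 from the (0,0,3) case.
Coefficient equations give f(k) = k*(2*k**3 + 2*k**2 + 3*k + 1)/8.
So s_k = (B(k−1)f/C)·t_k = (k*(2*k**3 + 2*k**2 + 3*k + 1)/(2*(4*k**3 + 9*k**2 + 10*k + 4)))·t_k = k*(2*k**3 + 2*k**2 + 3*k + 1).
Δs = 8*k**3 + 18*k**2 + 20*k + 8, as required.
Σ_(k=0)^n t_k = s_(n+1) − s_(0) = (2*n**4 + 10*n**3 + 21*n**2 + 21*n + 8) − (0), i.e. 2*n**4 + 10*n**3 + 21*n**2 + 21*n + 8.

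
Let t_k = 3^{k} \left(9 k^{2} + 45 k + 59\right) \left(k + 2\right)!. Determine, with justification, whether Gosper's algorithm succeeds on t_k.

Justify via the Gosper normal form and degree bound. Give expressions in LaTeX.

Ratio r(k) = 3*(9*k**3 + 90*k**2 + 302*k + 339)/(9*k**2 + 45*k + 59).
Take A(k)=3*k + 9, B(k)=1, C(k)=k**2 + 5*k + 59/9.
Solve (3*k + 9)·f(k+1) − (1)·f(k) = k**2 + 5*k + 59/9.
deg f ≤ 1 (via 1,0,2).
Solve for f: f(k) = (3*k + 4)/9 (degree 1 ≤ 1).
So s_k = (B(k−1)f/C)·t_k = ((3*k + 4)/(9*k**2 + 45*k + 59))·t_k = 3**k*(3*k + 4)*factorial(k + 2).
Δs = 3**k*(9*k**2 + 45*k + 59)*factorial(k + 2), as required.

Yes. s_k = 3^{k} \left(3 k + 4\right) \left(k + 2\right)!.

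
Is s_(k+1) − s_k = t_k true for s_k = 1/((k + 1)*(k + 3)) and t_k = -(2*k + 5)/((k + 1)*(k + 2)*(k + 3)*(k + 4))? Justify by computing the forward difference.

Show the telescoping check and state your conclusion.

s_(k+1) = 1/((k + 2)*(k + 4))
s_(k+1) − s_k = (-2*k - 5)/(k**4 + 10*k**3 + 35*k**2 + 50*k + 24)
(s_(k+1) − s_k) − t_k = 0

Valid: the claim telescopes to t_k.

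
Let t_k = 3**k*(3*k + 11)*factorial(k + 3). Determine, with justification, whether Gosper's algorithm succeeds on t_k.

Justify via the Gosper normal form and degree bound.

t_(k+1)/t_k = 3*(k + 4)*(3*k + 14)/(3*k + 11).
So A=3*k + 12 and B=1, with C=k + 11/3.
Key eq: (3*k + 12)·f(k+1) = (1)·f(k) + (k + 11/3).
From deg A=1, deg B=0, deg C=1: d=0.
Coefficient equations give f(k) = 1/3.
Then R = B(k−1)f/C = 1/(3*k + 11), so s_k = R(k)·t_k = 3**k*factorial(k + 3).
s_(k+1) − s_k = 3**k*(3*k + 11)*factorial(k + 3) = t_k.

Yes. s_k = 3**k*factorial(k + 3).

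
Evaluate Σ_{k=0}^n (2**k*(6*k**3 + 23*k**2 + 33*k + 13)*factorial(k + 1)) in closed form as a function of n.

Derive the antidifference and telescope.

S(n) = 6*2**n*n**4*factorial(n) + 32*2**n*n**3*factorial(n) + 60*2**n*n**2*factorial(n) + 46*2**n*n*factorial(n) + 12*2**n*factorial(n) + 1

Ratio r(k) = 2*(6*k**4 + 53*k**3 + 179*k**2 + 269*k + 150)/(6*k**3 + 23*k**2 + 33*k + 13).
Factor: A=2*k + 4; B=1; C=k**3 + 23*k**2/6 + 11*k/2 + 13/6.
Solve (2*k + 4)·f(k+1) − (1)·f(k) = k**3 + 23*k**2/6 + 11*k/2 + 13/6.
deg f ≤ 2 (via 1,0,3).
Coefficient equations give f(k) = (3*k**2 + k - 1)/6.
Then R = B(k−1)f/C = (3*k**2 + k - 1)/(6*k**3 + 23*k**2 + 33*k + 13), so s_k = R(k)·t_k = 2**k*(3*k**2 + k - 1)*factorial(k + 1).
Check: Δs_k = 2**k*(6*k**3 + 23*k**2 + 33*k + 13)*factorial(k + 1). ✓
Telescope: S(n) = s_(n+1) − s_(0) = 2**(n + 1)*(3*n**2 + 7*n + 3)*factorial(n + 2) − (-1) = 6*2**n*n**4*factorial(n) + 32*2**n*n**3*factorial(n) + 60*2**n*n**2*factorial(n) + 46*2**n*n*factorial(n) + 12*2**n*factorial(n) + 1.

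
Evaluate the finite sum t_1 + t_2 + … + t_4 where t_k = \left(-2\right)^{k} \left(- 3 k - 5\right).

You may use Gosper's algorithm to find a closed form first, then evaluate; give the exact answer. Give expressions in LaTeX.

The ratio is 2*(-3*k - 8)/(3*k + 5).
Take A(k)=-2, B(k)=1, C(k)=k + 5/3.
Key eq: (-2)·f(k+1) = (1)·f(k) + (k + 5/3).
Bound: deg f ≤ 1.
Solve for f: f(k) = -(k + 1)/3 (degree 1 ≤ 1).
Get s_k = R·t_k = (-2)**k*(k + 1) with R(k) = B(k−1)f(k)/C(k) = -(k + 1)/(3*k + 5).
Verify: (-2)**k*(-3*k - 5) matches t_k.
Sum = s_(5) − s_(1); s_(5) = -192, s_(1) = -4 ⇒ -188.

Σ = -188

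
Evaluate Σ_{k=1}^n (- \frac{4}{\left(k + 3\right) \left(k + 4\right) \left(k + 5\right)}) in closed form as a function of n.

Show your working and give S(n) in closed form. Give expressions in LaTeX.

r(k) = (k + 3)/(k + 6) after simplifying.
So A=k + 3 and B=k + 6, with C=1.
Key eq: (k + 3)·f(k+1) = (k + 5)·f(k) + (1).
d = 2 from the (1,1,0) case.
Coefficient equations give f(k) = k*(k + 7)/24.
Then R = B(k−1)f/C = k*(k + 5)*(k + 7)/24, so s_k = R(k)·t_k = k*(-k - 7)/(6*(k + 3)*(k + 4)).
Δs = -4/(k**3 + 12*k**2 + 47*k + 60), as required.
Evaluate: s_(n+1) = (-n**2 - 9*n - 8)/(6*(n**2 + 9*n + 20)); subtract s_(1) = -1/15 ⇒ S(n) = n*(-n - 9)/(10*(n**2 + 9*n + 20)).

S(n) = \frac{n \left(- n - 9\right)}{10 \left(n^{2} + 9 n + 20\right)}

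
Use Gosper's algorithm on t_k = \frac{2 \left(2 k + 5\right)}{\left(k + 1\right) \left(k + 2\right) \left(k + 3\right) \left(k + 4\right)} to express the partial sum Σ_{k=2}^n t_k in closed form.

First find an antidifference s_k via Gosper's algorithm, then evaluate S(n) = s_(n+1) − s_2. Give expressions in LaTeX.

S(n) = \frac{2 \left(n^{2} + 6 n - 7\right)}{15 \left(n^{2} + 6 n + 8\right)}

The ratio is (k + 1)*(2*k + 7)/((k + 5)*(2*k + 5)).
A = k + 1, B = k + 5, C = k + 5/2.
Solve (k + 1)·f(k+1) − (k + 4)·f(k) = k + 5/2.
From deg A=1, deg B=1, deg C=1: d=3.
Solving with deg f ≤ 3: f(k) = k*(k + 2)*(k + 4)/6.
Certificate R = B(k−1)f/C = k*(k + 2)*(k + 4)**2/(3*(2*k + 5)) gives s_k = 2*k*(k + 4)/(3*(k**2 + 4*k + 3)).
s_(k+1) − s_k = 2*(2*k + 5)/(k**4 + 10*k**3 + 35*k**2 + 50*k + 24) = t_k.
Σ_(k=2)^n t_k = s_(n+1) − s_(2) = (2*(n**2 + 6*n + 5)/(3*(n**2 + 6*n + 8))) − (8/15), i.e. 2*(n**2 + 6*n - 7)/(15*(n**2 + 6*n + 8)).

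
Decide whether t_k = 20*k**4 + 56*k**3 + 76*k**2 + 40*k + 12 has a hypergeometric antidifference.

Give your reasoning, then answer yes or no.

r(k) = (5*k**4 + 34*k**3 + 91*k**2 + 110*k + 51)/(5*k**4 + 14*k**3 + 19*k**2 + 10*k + 3) after simplifying.
Factor: A=1; B=1; C=k**4 + 14*k**3/5 + 19*k**2/5 + 2*k + 3/5.
Key eq: (1)·f(k+1) = (1)·f(k) + (k**4 + 14*k**3/5 + 19*k**2/5 + 2*k + 3/5).
deg f ≤ 5 (via 0,0,4).
Coefficient equations give f(k) = k*(k**4 + k**3 + k**2 - k + 1)/5.
Then R = B(k−1)f/C = k*(k**4 + k**3 + k**2 - k + 1)/(5*k**4 + 14*k**3 + 19*k**2 + 10*k + 3), so s_k = R(k)·t_k = 4*k*(k**4 + k**3 + k**2 - k + 1).
Verify: 20*k**4 + 56*k**3 + 76*k**2 + 40*k + 12 matches t_k.

Yes. s_k = 4*k*(k**4 + k**3 + k**2 - k + 1).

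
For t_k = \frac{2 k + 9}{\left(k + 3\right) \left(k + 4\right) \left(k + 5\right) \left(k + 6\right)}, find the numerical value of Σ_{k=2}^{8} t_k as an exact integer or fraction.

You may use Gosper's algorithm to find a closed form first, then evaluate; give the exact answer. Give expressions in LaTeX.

The ratio is (k + 3)*(2*k + 11)/((k + 7)*(2*k + 9)).
A = k + 3, B = k + 7, C = k + 9/2.
Set up (k + 3)·f(k+1) − (k + 6)·f(k) − (k + 9/2) = 0.
deg f ≤ 3 (via 1,1,1).
Solve for f: f(k) = k*(k + 4)*(k + 8)/30 (degree 3 ≤ 3).
Get s_k = R·t_k = k*(k + 8)/(15*(k**2 + 8*k + 15)) with R(k) = B(k−1)f(k)/C(k) = k*(k + 4)*(k + 6)*(k + 8)/(15*(2*k + 9)).
Verify: (2*k + 9)/(k**4 + 18*k**3 + 119*k**2 + 342*k + 360) matches t_k.
Sum = s_(9) − s_(2); s_(9) = 17/280, s_(2) = 4/105 ⇒ 19/840.

Σ = 19/840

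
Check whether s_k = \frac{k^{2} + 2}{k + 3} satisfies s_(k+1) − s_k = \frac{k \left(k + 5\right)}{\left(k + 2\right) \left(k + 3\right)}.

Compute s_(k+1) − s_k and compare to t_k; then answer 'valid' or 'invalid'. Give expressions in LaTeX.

s_(k+1) = ((k + 1)**2 + 2)/(k + 4)
s_(k+1) − s_k = (k**2 + 7*k + 1)/(k**2 + 7*k + 12)
(s_(k+1) − s_k) − t_k = (2 - 5*k)/(k**3 + 9*k**2 + 26*k + 24)

Invalid: residual \frac{2 - 5 k}{k^{3} + 9 k^{2} + 26 k + 24} ≠ 0.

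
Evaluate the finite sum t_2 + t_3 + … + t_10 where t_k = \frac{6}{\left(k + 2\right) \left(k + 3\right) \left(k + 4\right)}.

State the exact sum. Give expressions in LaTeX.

Σ = 243/1820

Step 1: r(k) = (k + 2)/(k + 5).
Normal form (A,B,C) = (k + 2, k + 5, 1).
Key eq: (k + 2)·f(k+1) = (k + 4)·f(k) + (1).
d = 2 from the (1,1,0) case.
Solving with deg f ≤ 2: f(k) = k*(k + 5)/12.
R(k) = B(k−1)·f(k)/C(k) = k*(k + 4)*(k + 5)/12; s_k = R·t_k = k*(k + 5)/(2*(k + 2)*(k + 3)).
Δs = 6/(k**3 + 9*k**2 + 26*k + 24), as required.
Evaluate s at k=11 and k=2: 44/91 and 7/20; difference 243/1820.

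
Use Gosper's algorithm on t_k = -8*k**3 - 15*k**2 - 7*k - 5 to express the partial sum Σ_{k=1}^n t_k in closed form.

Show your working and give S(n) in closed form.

The ratio is (8*k**3 + 39*k**2 + 61*k + 35)/(8*k**3 + 15*k**2 + 7*k + 5).
Take A(k)=1, B(k)=1, C(k)=k**3 + 15*k**2/8 + 7*k/8 + 5/8.
Solve (1)·f(k+1) − (1)·f(k) = k**3 + 15*k**2/8 + 7*k/8 + 5/8.
deg f ≤ 4 (via 0,0,3).
A polynomial solution: f(k) = k*(2*k**3 + k**2 - 2*k + 4)/8.
So s_k = (B(k−1)f/C)·t_k = (k*(2*k**3 + k**2 - 2*k + 4)/(8*k**3 + 15*k**2 + 7*k + 5))·t_k = k*(-2*k**3 - k**2 + 2*k - 4).
Δs = -8*k**3 - 15*k**2 - 7*k - 5, as required.
Telescope: S(n) = s_(n+1) − s_(1) = -2*n**4 - 9*n**3 - 13*n**2 - 11*n - 5 − (-5) = n*(-2*n**3 - 9*n**2 - 13*n - 11).

S(n) = n*(-2*n**3 - 9*n**2 - 13*n - 11)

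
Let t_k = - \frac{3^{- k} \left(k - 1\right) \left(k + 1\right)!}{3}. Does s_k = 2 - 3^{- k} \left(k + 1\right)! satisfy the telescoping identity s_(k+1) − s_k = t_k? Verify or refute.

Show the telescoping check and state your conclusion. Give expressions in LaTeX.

Valid: the claim telescopes to t_k.

s_(k+1) = -3**(-k - 1)*factorial(k + 2) + 2
s_(k+1) − s_k = -(k - 1)*factorial(k + 1)/(3*3**k)
(s_(k+1) − s_k) − t_k = 0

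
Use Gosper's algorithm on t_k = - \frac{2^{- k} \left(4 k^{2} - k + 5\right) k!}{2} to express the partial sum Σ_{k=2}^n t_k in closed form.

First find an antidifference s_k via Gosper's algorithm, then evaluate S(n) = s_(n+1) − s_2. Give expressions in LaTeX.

S(n) = 2^{- n - 1} \left(7 \cdot 2^{n} - 4 n^{2} n! - 7 n n! - 3 n!\right)

Compute t_(k+1)/t_k: get (k + 1)*(-k + 4*(k + 1)**2 + 4)/(2*(4*k**2 - k + 5)).
Take A(k)=k/2 + 1/2, B(k)=1, C(k)=k**2 - k/4 + 5/4.
Set up (k/2 + 1/2)·f(k+1) − (1)·f(k) − (k**2 - k/4 + 5/4) = 0.
From deg A=1, deg B=0, deg C=2: d=1.
A polynomial solution: f(k) = (4*k - 1)/2.
Get s_k = R·t_k = -(4*k - 1)*factorial(k)/2**k with R(k) = B(k−1)f(k)/C(k) = 2*(4*k - 1)/(4*k**2 - k + 5).
Verify: -(4*k**2 - k + 5)*factorial(k)/(2*2**k) matches t_k.
Telescope: S(n) = s_(n+1) − s_(2) = -2**(-n - 1)*(4*n + 3)*factorial(n + 1) − (-7/2) = 2**(-n - 1)*(7*2**n - 4*n**2*factorial(n) - 7*n*factorial(n) - 3*factorial(n)).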